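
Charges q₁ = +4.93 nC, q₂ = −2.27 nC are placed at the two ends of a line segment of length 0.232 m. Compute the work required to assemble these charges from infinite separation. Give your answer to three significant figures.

-4.34×10⁻⁷ J

The assembly work is the sum of pairwise potential energies, U = Σ_{i<j} kqᵢqⱼ/rᵢⱼ.
The separation is r = 0.232 m.
U = (-4.34×10⁻⁷) = -4.34×10⁻⁷ J.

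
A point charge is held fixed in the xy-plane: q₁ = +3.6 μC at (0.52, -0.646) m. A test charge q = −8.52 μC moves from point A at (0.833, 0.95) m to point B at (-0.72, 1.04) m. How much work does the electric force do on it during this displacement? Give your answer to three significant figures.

-0.0378 J

The work done by the electric force is W_field = −ΔU = −q(V_B − V_A) = q(V_A − V_B).
At A: distance to the source charge is 1.63 m; V_A = kq₁/r = 1.99×10⁴ V.
At B: distance to the source charge is 2.09 m; V_B = kq₁/r = 1.55×10⁴ V.
ΔV = V_B − V_A = -4440 V.
W_field = −qΔV = −(-8.52×10⁻⁶ C)(-4440 V) = -0.0378 J.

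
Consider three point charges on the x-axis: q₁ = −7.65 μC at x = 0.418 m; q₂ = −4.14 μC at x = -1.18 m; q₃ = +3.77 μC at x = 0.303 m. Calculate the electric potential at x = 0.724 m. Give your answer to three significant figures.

-1.64×10⁵ V

The total potential is the scalar sum of each charge's contribution, V = Σ kqᵢ/rᵢ.
Distances from the field point to each charge: r₁ = 0.306 m, r₂ = 1.90 m, r₃ = 0.421 m.
V = k[(-7.65×10⁻⁶)/(0.306) + (-4.14×10⁻⁶)/(1.90) + (3.77×10⁻⁶)/(0.421)] = -1.64×10⁵ V.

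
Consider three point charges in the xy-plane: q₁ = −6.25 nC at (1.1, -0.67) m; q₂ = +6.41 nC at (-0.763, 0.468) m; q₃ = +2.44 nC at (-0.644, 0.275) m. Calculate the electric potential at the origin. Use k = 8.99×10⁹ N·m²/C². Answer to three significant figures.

Electric potential is a scalar, so the contributions from each charge add algebraically: V = Σ kqᵢ/rᵢ.
Distances from the field point to each charge: r₁ = 1.29 m, r₂ = 0.895 m, r₃ = 0.700 m.
V = k[(-6.25×10⁻⁹)/(1.29) + (6.41×10⁻⁹)/(0.895) + (2.44×10⁻⁹)/(0.700)] = 52.1 V.

52.1 V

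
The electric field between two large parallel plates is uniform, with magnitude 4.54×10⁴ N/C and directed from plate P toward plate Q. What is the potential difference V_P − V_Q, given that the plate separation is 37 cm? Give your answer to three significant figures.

1.68×10⁴ V

In a uniform field, potential decreases in the direction of E: ΔV = −E·d for a displacement d parallel to E.
Going from Q to P is a displacement of 37 cm opposite to the field, so V_P − V_Q = +Ed = 1.68×10⁴ V.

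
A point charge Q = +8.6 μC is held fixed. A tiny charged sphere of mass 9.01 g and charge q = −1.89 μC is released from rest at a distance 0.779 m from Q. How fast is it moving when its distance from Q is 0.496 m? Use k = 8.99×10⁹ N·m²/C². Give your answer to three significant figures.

4.87 m/s

Only the electrostatic force acts, so mechanical energy is conserved: ½mv² = U₁ − U₂ = kQq(1/r₁ − 1/r₂).
U₁ − U₂ = (8.99×10⁹ N·m²/C²)(8.60×10⁻⁶ C)(-1.89×10⁻⁶ C)(1/0.779 − 1/0.496) = 0.107 J.
v = √(2·0.107/9.01×10⁻³) = 4.87 m/s.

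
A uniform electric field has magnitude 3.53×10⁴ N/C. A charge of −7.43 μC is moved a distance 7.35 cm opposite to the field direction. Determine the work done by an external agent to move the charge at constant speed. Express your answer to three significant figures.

-0.0193 J

The potential change for a displacement 7.35 cm opposite to the field direction is ΔV = +Ed = 2590 V.
W_ext = qΔV = -0.0193 J.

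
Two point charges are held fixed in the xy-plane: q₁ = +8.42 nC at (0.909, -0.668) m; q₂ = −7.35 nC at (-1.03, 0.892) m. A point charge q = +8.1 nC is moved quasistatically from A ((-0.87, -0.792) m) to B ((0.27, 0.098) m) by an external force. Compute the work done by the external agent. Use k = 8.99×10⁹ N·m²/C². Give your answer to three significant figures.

For quasistatic motion the external work equals the change in potential energy: W_ext = qΔV = q(V_B − V_A).
At A: distances to the source charges are 1.78 m, 1.69 m; V_A = Σ kqᵢ/rᵢ = 3.38 V.
At B: distances to the source charges are 0.998 m, 1.52 m; V_B = Σ kqᵢ/rᵢ = 32.5 V.
ΔV = V_B − V_A = 29.1 V.
W_ext = qΔV = (8.10×10⁻⁹ C)(29.1 V) = 2.36×10⁻⁷ J.

2.36×10⁻⁷ J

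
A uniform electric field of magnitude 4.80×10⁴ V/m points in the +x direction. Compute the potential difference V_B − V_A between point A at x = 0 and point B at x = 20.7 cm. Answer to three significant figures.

In a uniform field, potential decreases in the direction of E: V_B − V_A = −E·Δx.
V_B − V_A = −(4.80×10⁴ V/m)(0.207 m) = -9940 V.

-9940 V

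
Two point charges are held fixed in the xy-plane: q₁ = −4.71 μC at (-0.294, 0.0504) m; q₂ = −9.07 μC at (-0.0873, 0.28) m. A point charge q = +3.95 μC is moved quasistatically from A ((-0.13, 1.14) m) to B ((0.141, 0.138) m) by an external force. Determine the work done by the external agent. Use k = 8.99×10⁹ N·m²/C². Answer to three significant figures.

For quasistatic motion the external work equals the change in potential energy: W_ext = qΔV = q(V_B − V_A).
At A: distances to the source charges are 1.10 m, 0.861 m; V_A = Σ kqᵢ/rᵢ = -1.33×10⁵ V.
At B: distances to the source charges are 0.444 m, 0.269 m; V_B = Σ kqᵢ/rᵢ = -3.99×10⁵ V.
ΔV = V_B − V_A = -2.66×10⁵ V.
W_ext = qΔV = (3.95×10⁻⁶ C)(-2.66×10⁵ V) = -1.05 J.

-1.05 J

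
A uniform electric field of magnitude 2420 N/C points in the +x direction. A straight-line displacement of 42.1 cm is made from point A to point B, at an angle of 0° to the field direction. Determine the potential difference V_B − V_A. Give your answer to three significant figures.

Only the component of displacement along E changes the potential: ΔV = −E·d·cosθ.
ΔV = −(2420 V/m)(0.421 m)cos0° = -1020 V.

-1020 V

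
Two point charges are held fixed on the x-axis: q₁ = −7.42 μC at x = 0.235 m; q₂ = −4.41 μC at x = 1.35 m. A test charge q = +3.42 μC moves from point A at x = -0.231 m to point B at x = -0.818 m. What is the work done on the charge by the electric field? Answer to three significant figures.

-0.296 J

The work done by the electric force is W_field = −ΔU = −q(V_B − V_A) = q(V_A − V_B).
At A: distances to the source charges are 0.466 m, 1.58 m; V_A = Σ kqᵢ/rᵢ = -1.68×10⁵ V.
At B: distances to the source charges are 1.05 m, 2.17 m; V_B = Σ kqᵢ/rᵢ = -8.16×10⁴ V.
ΔV = V_B − V_A = 8.66×10⁴ V.
W_field = −qΔV = −(3.42×10⁻⁶ C)(8.66×10⁴ V) = -0.296 J.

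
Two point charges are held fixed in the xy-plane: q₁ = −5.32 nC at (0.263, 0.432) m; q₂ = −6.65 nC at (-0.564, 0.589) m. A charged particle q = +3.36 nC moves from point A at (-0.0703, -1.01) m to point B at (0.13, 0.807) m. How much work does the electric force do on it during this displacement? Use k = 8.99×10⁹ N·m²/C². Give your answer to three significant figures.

4.51×10⁻⁷ J

The work done by the electric force is W_field = −ΔU = −q(V_B − V_A) = q(V_A − V_B).
At A: distances to the source charges are 1.48 m, 1.67 m; V_A = Σ kqᵢ/rᵢ = -68.0 V.
At B: distances to the source charges are 0.398 m, 0.727 m; V_B = Σ kqᵢ/rᵢ = -202 V.
ΔV = V_B − V_A = -134 V.
W_field = −qΔV = −(3.36×10⁻⁹ C)(-134 V) = 4.51×10⁻⁷ J.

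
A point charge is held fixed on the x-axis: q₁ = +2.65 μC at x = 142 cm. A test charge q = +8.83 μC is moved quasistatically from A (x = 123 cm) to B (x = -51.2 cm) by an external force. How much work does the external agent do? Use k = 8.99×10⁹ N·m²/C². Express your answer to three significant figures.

For quasistatic motion the external work equals the change in potential energy: W_ext = qΔV = q(V_B − V_A).
At A: distance to the source charge is 0.190 m; V_A = kq₁/r = 1.25×10⁵ V.
At B: distance to the source charge is 1.93 m; V_B = kq₁/r = 1.23×10⁴ V.
ΔV = V_B − V_A = -1.13×10⁵ V.
W_ext = qΔV = (8.83×10⁻⁶ C)(-1.13×10⁵ V) = -0.998 J.

-0.998 J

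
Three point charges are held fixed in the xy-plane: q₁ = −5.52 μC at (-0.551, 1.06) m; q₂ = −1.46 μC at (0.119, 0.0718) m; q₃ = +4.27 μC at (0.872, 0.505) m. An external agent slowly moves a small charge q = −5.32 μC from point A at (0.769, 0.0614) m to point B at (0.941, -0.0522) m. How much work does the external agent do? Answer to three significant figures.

0.0437 J

For quasistatic motion the external work equals the change in potential energy: W_ext = qΔV = q(V_B − V_A).
At A: distances to the source charges are 1.66 m, 0.650 m, 0.455 m; V_A = Σ kqᵢ/rᵢ = 3.41×10⁴ V.
At B: distances to the source charges are 1.86 m, 0.831 m, 0.561 m; V_B = Σ kqᵢ/rᵢ = 2.59×10⁴ V.
ΔV = V_B − V_A = -8210 V.
W_ext = qΔV = (-5.32×10⁻⁶ C)(-8210 V) = 0.0437 J.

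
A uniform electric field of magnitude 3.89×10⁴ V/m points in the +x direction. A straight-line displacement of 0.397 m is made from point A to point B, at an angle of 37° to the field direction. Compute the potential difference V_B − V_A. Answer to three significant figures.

Only the component of displacement along E changes the potential: ΔV = −E·d·cosθ.
ΔV = −(3.89×10⁴ V/m)(0.397 m)cos37° = -1.23×10⁴ V.

-1.23×10⁴ V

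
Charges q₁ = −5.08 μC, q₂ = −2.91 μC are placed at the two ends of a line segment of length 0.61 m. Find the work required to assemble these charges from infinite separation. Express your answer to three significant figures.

0.218 J

The work to assemble the configuration equals its total potential energy, U = Σ kqᵢqⱼ/rᵢⱼ over all pairs.
The separation is r = 0.610 m.
U = (0.218) = 0.218 J.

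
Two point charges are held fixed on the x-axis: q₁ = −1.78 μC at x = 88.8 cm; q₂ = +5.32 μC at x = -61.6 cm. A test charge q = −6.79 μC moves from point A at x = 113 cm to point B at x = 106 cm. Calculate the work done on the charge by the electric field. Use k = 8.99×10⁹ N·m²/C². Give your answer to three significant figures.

The work done by the electric force is W_field = −ΔU = −q(V_B − V_A) = q(V_A − V_B).
At A: distances to the source charges are 0.242 m, 1.75 m; V_A = Σ kqᵢ/rᵢ = -3.87×10⁴ V.
At B: distances to the source charges are 0.172 m, 1.68 m; V_B = Σ kqᵢ/rᵢ = -6.45×10⁴ V.
ΔV = V_B − V_A = -2.58×10⁴ V.
W_field = −qΔV = −(-6.79×10⁻⁶ C)(-2.58×10⁴ V) = -0.175 J.

-0.175 J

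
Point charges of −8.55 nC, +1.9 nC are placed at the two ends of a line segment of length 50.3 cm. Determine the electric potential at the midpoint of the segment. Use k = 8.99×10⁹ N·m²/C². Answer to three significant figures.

-238 V

Electric potential is a scalar, so the contributions from each charge add algebraically: V = Σ kqᵢ/rᵢ.
Each charge is 0.252 m from the midpoint.
V = k[(-8.55×10⁻⁹)/(0.252) + (1.90×10⁻⁹)/(0.252)] = -238 V.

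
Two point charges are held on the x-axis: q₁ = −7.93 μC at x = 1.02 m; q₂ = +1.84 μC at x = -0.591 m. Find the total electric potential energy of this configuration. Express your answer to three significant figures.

-0.0814 J

The work to assemble the configuration equals its total potential energy, U = Σ kqᵢqⱼ/rᵢⱼ over all pairs.
Pair separations: r₁₂ = 1.61 m.
U = (-0.0814) = -0.0814 J.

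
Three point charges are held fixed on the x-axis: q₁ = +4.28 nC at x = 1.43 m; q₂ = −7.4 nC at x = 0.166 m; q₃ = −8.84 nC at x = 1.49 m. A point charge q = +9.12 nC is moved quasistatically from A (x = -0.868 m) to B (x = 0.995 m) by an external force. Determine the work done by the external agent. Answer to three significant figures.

For quasistatic motion the external work equals the change in potential energy: W_ext = qΔV = q(V_B − V_A).
At A: distances to the source charges are 2.30 m, 1.03 m, 2.36 m; V_A = Σ kqᵢ/rᵢ = -81.3 V.
At B: distances to the source charges are 0.435 m, 0.829 m, 0.495 m; V_B = Σ kqᵢ/rᵢ = -152 V.
ΔV = V_B − V_A = -71.0 V.
W_ext = qΔV = (9.12×10⁻⁹ C)(-71.0 V) = -6.48×10⁻⁷ J.

-6.48×10⁻⁷ J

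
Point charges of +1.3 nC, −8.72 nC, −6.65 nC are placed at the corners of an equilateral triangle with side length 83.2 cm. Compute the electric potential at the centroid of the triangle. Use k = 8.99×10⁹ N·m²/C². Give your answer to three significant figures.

Electric potential is a scalar, so the contributions from each charge add algebraically: V = Σ kqᵢ/rᵢ.
The distance from each vertex to the centroid is a/√3 = 0.480 m.
V = k[(1.30×10⁻⁹)/(0.480) + (-8.72×10⁻⁹)/(0.480) + (-6.65×10⁻⁹)/(0.480)] = -263 V.

-263 V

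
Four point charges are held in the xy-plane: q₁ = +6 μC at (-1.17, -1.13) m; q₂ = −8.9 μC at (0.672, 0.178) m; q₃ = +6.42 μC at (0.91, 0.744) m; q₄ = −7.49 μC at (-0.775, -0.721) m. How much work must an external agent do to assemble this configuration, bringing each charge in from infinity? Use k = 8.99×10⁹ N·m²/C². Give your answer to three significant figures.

The work to assemble the configuration equals its total potential energy, U = Σ kqᵢqⱼ/rᵢⱼ over all pairs.
Pair separations: r₁₂ = 2.26 m, r₁₃ = 2.80 m, r₁₄ = 0.569 m, r₂₃ = 0.614 m, r₂₄ = 1.70 m, r₃₄ = 2.23 m.
Summing all 6 pair terms gives U = -1.48 J.

-1.48 J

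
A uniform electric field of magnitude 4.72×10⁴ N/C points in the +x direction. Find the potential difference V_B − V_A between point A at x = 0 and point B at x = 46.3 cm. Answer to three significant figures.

In a uniform field, potential decreases in the direction of E: V_B − V_A = −E·Δx.
V_B − V_A = −(4.72×10⁴ V/m)(0.463 m) = -2.19×10⁴ V.

-2.19×10⁴ V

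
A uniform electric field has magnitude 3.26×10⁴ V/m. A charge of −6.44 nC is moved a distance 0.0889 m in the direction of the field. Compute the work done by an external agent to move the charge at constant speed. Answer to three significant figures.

The potential change for a displacement 0.0889 m in the direction of the field is ΔV = −Ed = -2900 V.
W_ext = qΔV = 1.87×10⁻⁵ J.

1.87×10⁻⁵ J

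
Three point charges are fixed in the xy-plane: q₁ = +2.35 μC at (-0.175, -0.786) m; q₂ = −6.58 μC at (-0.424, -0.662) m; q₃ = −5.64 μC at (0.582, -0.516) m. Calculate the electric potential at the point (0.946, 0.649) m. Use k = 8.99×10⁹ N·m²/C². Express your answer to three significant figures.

-6.11×10⁴ V

Electric potential is a scalar, so the contributions from each charge add algebraically: V = Σ kqᵢ/rᵢ.
Distances from the field point to each charge: r₁ = 1.82 m, r₂ = 1.90 m, r₃ = 1.22 m.
V = k[(2.35×10⁻⁶)/(1.82) + (-6.58×10⁻⁶)/(1.90) + (-5.64×10⁻⁶)/(1.22)] = -6.11×10⁴ V.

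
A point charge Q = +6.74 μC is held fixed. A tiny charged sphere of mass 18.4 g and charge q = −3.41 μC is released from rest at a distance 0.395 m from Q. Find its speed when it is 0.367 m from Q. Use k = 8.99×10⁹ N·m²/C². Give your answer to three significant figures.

Only the electrostatic force acts, so mechanical energy is conserved: ½mv² = U₁ − U₂ = kQq(1/r₁ − 1/r₂).
U₁ − U₂ = (8.99×10⁹ N·m²/C²)(6.74×10⁻⁶ C)(-3.41×10⁻⁶ C)(1/0.395 − 1/0.367) = 0.0399 J.
v = √(2·0.0399/0.0184) = 2.08 m/s.

2.08 m/s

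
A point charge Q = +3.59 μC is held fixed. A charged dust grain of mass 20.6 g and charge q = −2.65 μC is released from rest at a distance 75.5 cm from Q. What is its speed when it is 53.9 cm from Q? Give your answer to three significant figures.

2.10 m/s

Only the electrostatic force acts, so mechanical energy is conserved: ½mv² = U₁ − U₂ = kQq(1/r₁ − 1/r₂).
U₁ − U₂ = (8.99×10⁹ N·m²/C²)(3.59×10⁻⁶ C)(-2.65×10⁻⁶ C)(1/0.755 − 1/0.539) = 0.0454 J.
v = √(2·0.0454/0.0206) = 2.10 m/s.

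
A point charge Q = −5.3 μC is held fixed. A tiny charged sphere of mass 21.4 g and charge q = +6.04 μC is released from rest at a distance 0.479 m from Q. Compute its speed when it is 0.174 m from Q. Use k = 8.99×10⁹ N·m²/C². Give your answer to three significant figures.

9.92 m/s

Only the electrostatic force acts, so mechanical energy is conserved: ½mv² = U₁ − U₂ = kQq(1/r₁ − 1/r₂).
U₁ − U₂ = (8.99×10⁹ N·m²/C²)(-5.30×10⁻⁶ C)(6.04×10⁻⁶ C)(1/0.479 − 1/0.174) = 1.05 J.
v = √(2·1.05/0.0214) = 9.92 m/s.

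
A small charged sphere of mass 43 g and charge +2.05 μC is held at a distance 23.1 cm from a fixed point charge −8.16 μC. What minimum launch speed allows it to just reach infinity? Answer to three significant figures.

To just escape, total mechanical energy must reach zero at infinity: ½mv²_min + U = 0, so ½mv²_min = −U = |kQq|/r.
|U| = |kQq|/r = (8.99×10⁹ N·m²/C²)(8.16×10⁻⁶)(2.05×10⁻⁶)/(0.231) = 0.651 J.
v_min = √(2|U|/m) = √(2·0.651/0.0430) = 5.50 m/s.

5.50 m/s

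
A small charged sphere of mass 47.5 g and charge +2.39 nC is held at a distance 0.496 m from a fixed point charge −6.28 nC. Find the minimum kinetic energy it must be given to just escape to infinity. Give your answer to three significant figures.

2.72×10⁻⁷ J

To just escape, total mechanical energy must reach zero at infinity: ½mv²_min + U = 0, so ½mv²_min = −U = |kQq|/r.
|U| = |kQq|/r = (8.99×10⁹ N·m²/C²)(6.28×10⁻⁹)(2.39×10⁻⁹)/(0.496) = 2.72×10⁻⁷ J.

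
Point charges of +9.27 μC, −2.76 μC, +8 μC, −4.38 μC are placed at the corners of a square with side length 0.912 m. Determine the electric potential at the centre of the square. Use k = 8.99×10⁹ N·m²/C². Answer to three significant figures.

The total potential is the scalar sum of each charge's contribution, V = Σ kqᵢ/rᵢ.
The distance from each corner to the centre is a√2/2 = 0.645 m.
V = k[(9.27×10⁻⁶)/(0.645) + (-2.76×10⁻⁶)/(0.645) + (8.00×10⁻⁶)/(0.645) + (-4.38×10⁻⁶)/(0.645)] = 1.41×10⁵ V.

1.41×10⁵ V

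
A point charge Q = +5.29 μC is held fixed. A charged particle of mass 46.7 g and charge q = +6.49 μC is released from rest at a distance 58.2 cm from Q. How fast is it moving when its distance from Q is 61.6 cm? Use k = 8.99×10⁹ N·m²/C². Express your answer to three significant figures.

Only the electrostatic force acts, so mechanical energy is conserved: ½mv² = U₁ − U₂ = kQq(1/r₁ − 1/r₂).
U₁ − U₂ = (8.99×10⁹ N·m²/C²)(5.29×10⁻⁶ C)(6.49×10⁻⁶ C)(1/0.582 − 1/0.616) = 0.0293 J.
v = √(2·0.0293/0.0467) = 1.12 m/s.

1.12 m/s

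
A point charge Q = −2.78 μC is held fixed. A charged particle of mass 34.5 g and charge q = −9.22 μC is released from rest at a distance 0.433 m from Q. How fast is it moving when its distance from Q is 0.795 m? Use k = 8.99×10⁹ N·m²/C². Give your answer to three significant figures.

Only the electrostatic force acts, so mechanical energy is conserved: ½mv² = U₁ − U₂ = kQq(1/r₁ − 1/r₂).
U₁ − U₂ = (8.99×10⁹ N·m²/C²)(-2.78×10⁻⁶ C)(-9.22×10⁻⁶ C)(1/0.433 − 1/0.795) = 0.242 J.
v = √(2·0.242/0.0345) = 3.75 m/s.

3.75 m/s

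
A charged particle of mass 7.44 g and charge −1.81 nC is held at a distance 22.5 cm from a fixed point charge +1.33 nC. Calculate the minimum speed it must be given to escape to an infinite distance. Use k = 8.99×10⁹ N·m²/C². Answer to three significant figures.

To just escape, total mechanical energy must reach zero at infinity: ½mv²_min + U = 0, so ½mv²_min = −U = |kQq|/r.
|U| = |kQq|/r = (8.99×10⁹ N·m²/C²)(1.33×10⁻⁹)(1.81×10⁻⁹)/(0.225) = 9.62×10⁻⁸ J.
v_min = √(2|U|/m) = √(2·9.62×10⁻⁸/7.44×10⁻³) = 5.08×10⁻³ m/s.

5.08×10⁻³ m/s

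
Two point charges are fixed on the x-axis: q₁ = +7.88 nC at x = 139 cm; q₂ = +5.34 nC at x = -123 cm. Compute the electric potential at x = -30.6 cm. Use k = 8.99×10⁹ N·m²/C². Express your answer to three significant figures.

93.7 V

Electric potential is a scalar, so the contributions from each charge add algebraically: V = Σ kqᵢ/rᵢ.
Distances from the field point to each charge: r₁ = 1.70 m, r₂ = 0.924 m.
V = k[(7.88×10⁻⁹)/(1.70) + (5.34×10⁻⁹)/(0.924)] = 93.7 V.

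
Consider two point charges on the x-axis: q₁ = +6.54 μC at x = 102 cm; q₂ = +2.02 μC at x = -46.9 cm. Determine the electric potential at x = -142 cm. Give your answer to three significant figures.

The total potential is the scalar sum of each charge's contribution, V = Σ kqᵢ/rᵢ.
Distances from the field point to each charge: r₁ = 2.44 m, r₂ = 0.951 m.
V = k[(6.54×10⁻⁶)/(2.44) + (2.02×10⁻⁶)/(0.951)] = 4.32×10⁴ V.

4.32×10⁴ V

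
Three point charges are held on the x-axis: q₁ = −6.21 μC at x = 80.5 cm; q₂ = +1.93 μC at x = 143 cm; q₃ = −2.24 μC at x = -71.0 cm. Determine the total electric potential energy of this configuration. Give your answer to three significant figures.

-0.108 J

The work to assemble the configuration equals its total potential energy, U = Σ kqᵢqⱼ/rᵢⱼ over all pairs.
Pair separations: r₁₂ = 0.625 m, r₁₃ = 1.52 m, r₂₃ = 2.14 m.
U = (-0.172) + (0.0825) + (-0.0182) = -0.108 J.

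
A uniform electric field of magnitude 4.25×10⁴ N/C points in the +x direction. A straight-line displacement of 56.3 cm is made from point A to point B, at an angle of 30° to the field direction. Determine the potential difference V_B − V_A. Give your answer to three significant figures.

Only the component of displacement along E changes the potential: ΔV = −E·d·cosθ.
ΔV = −(4.25×10⁴ V/m)(0.563 m)cos30° = -2.07×10⁴ V.

-2.07×10⁴ V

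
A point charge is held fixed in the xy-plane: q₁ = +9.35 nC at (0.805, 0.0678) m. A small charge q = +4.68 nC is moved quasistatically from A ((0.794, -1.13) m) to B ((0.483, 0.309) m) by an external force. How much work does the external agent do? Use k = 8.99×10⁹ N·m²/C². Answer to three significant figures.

For quasistatic motion the external work equals the change in potential energy: W_ext = qΔV = q(V_B − V_A).
At A: distance to the source charge is 1.20 m; V_A = kq₁/r = 70.2 V.
At B: distance to the source charge is 0.402 m; V_B = kq₁/r = 209 V.
ΔV = V_B − V_A = 139 V.
W_ext = qΔV = (4.68×10⁻⁹ C)(139 V) = 6.49×10⁻⁷ J.

6.49×10⁻⁷ J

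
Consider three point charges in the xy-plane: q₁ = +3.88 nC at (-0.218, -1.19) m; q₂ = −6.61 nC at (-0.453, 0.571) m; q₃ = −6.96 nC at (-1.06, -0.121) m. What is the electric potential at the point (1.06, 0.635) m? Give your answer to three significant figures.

-51.4 V

Electric potential is a scalar, so the contributions from each charge add algebraically: V = Σ kqᵢ/rᵢ.
Distances from the field point to each charge: r₁ = 2.23 m, r₂ = 1.51 m, r₃ = 2.25 m.
V = k[(3.88×10⁻⁹)/(2.23) + (-6.61×10⁻⁹)/(1.51) + (-6.96×10⁻⁹)/(2.25)] = -51.4 V.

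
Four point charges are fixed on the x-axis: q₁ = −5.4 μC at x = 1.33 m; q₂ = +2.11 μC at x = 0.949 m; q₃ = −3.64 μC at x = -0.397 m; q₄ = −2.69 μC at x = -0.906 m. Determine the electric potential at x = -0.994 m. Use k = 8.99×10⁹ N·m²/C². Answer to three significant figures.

Electric potential is a scalar, so the contributions from each charge add algebraically: V = Σ kqᵢ/rᵢ.
Distances from the field point to each charge: r₁ = 2.32 m, r₂ = 1.94 m, r₃ = 0.597 m, r₄ = 0.0880 m.
V = k[(-5.40×10⁻⁶)/(2.32) + (2.11×10⁻⁶)/(1.94) + (-3.64×10⁻⁶)/(0.597) + (-2.69×10⁻⁶)/(0.0880)] = -3.41×10⁵ V.

-3.41×10⁵ V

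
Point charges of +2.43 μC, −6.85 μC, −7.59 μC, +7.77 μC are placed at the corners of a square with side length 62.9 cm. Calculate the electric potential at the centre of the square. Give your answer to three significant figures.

-8.57×10⁴ V

Electric potential is a scalar, so the contributions from each charge add algebraically: V = Σ kqᵢ/rᵢ.
The distance from each corner to the centre is a√2/2 = 0.445 m.
V = k[(2.43×10⁻⁶)/(0.445) + (-6.85×10⁻⁶)/(0.445) + (-7.59×10⁻⁶)/(0.445) + (7.77×10⁻⁶)/(0.445)] = -8.57×10⁴ V.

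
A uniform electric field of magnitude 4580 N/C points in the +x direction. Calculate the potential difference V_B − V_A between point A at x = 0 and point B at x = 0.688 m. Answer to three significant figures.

In a uniform field, potential decreases in the direction of E: V_B − V_A = −E·Δx.
V_B − V_A = −(4580 V/m)(0.688 m) = -3150 V.

-3150 V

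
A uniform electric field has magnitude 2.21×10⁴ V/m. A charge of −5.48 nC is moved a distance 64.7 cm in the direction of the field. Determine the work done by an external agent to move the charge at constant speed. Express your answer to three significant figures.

The potential change for a displacement 64.7 cm in the direction of the field is ΔV = −Ed = -1.43×10⁴ V.
W_ext = qΔV = 7.84×10⁻⁵ J.

7.84×10⁻⁵ J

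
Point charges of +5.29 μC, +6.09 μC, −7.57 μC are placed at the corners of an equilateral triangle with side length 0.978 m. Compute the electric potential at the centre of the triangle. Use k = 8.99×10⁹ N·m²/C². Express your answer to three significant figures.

The total potential is the scalar sum of each charge's contribution, V = Σ kqᵢ/rᵢ.
The distance from each vertex to the centroid is a/√3 = 0.565 m.
V = k[(5.29×10⁻⁶)/(0.565) + (6.09×10⁻⁶)/(0.565) + (-7.57×10⁻⁶)/(0.565)] = 6.07×10⁴ V.

6.07×10⁴ V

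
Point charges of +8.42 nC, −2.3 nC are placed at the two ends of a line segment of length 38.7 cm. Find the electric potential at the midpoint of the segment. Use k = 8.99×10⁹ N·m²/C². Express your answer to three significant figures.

The total potential is the scalar sum of each charge's contribution, V = Σ kqᵢ/rᵢ.
Each charge is 0.194 m from the midpoint.
V = k[(8.42×10⁻⁹)/(0.194) + (-2.30×10⁻⁹)/(0.194)] = 284 V.

284 V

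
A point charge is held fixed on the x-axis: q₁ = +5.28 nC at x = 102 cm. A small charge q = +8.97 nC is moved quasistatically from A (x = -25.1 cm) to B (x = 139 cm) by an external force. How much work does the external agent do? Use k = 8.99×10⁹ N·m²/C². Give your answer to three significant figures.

For quasistatic motion the external work equals the change in potential energy: W_ext = qΔV = q(V_B − V_A).
At A: distance to the source charge is 1.27 m; V_A = kq₁/r = 37.3 V.
At B: distance to the source charge is 0.370 m; V_B = kq₁/r = 128 V.
ΔV = V_B − V_A = 90.9 V.
W_ext = qΔV = (8.97×10⁻⁹ C)(90.9 V) = 8.16×10⁻⁷ J.

8.16×10⁻⁷ J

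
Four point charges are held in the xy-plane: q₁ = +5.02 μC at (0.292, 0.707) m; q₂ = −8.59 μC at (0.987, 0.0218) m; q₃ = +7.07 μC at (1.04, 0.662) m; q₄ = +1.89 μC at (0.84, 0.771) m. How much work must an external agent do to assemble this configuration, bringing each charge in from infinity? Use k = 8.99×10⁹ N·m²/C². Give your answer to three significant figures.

The assembly work is the sum of pairwise potential energies, U = Σ_{i<j} kqᵢqⱼ/rᵢⱼ.
Pair separations: r₁₂ = 0.976 m, r₁₃ = 0.749 m, r₁₄ = 0.552 m, r₂₃ = 0.642 m, r₂₄ = 0.763 m, r₃₄ = 0.228 m.
Summing all 6 pair terms gives U = -0.331 J.

-0.331 J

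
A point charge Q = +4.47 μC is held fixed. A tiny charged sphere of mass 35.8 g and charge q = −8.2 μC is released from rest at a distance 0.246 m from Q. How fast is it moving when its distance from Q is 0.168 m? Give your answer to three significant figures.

5.89 m/s

Only the electrostatic force acts, so mechanical energy is conserved: ½mv² = U₁ − U₂ = kQq(1/r₁ − 1/r₂).
U₁ − U₂ = (8.99×10⁹ N·m²/C²)(4.47×10⁻⁶ C)(-8.20×10⁻⁶ C)(1/0.246 − 1/0.168) = 0.622 J.
v = √(2·0.622/0.0358) = 5.89 m/s.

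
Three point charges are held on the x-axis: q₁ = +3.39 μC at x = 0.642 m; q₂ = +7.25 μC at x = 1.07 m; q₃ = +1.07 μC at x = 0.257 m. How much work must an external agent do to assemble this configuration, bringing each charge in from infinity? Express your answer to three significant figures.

The assembly work is the sum of pairwise potential energies, U = Σ_{i<j} kqᵢqⱼ/rᵢⱼ.
Pair separations: r₁₂ = 0.428 m, r₁₃ = 0.385 m, r₂₃ = 0.813 m.
U = (0.516) + (0.0847) + (0.0858) = 0.687 J.

0.687 J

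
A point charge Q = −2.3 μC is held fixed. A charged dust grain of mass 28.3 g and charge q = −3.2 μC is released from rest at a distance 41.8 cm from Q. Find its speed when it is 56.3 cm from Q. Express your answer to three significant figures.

1.70 m/s

Only the electrostatic force acts, so mechanical energy is conserved: ½mv² = U₁ − U₂ = kQq(1/r₁ − 1/r₂).
U₁ − U₂ = (8.99×10⁹ N·m²/C²)(-2.30×10⁻⁶ C)(-3.20×10⁻⁶ C)(1/0.418 − 1/0.563) = 0.0408 J.
v = √(2·0.0408/0.0283) = 1.70 m/s.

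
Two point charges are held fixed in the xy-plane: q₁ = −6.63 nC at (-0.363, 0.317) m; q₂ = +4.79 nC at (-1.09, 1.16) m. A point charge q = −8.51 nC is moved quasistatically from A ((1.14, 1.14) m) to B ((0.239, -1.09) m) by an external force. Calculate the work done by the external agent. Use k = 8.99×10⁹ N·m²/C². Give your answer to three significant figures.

For quasistatic motion the external work equals the change in potential energy: W_ext = qΔV = q(V_B − V_A).
At A: distances to the source charges are 1.71 m, 2.23 m; V_A = Σ kqᵢ/rᵢ = -15.5 V.
At B: distances to the source charges are 1.53 m, 2.61 m; V_B = Σ kqᵢ/rᵢ = -22.5 V.
ΔV = V_B − V_A = -6.99 V.
W_ext = qΔV = (-8.51×10⁻⁹ C)(-6.99 V) = 5.95×10⁻⁸ J.

5.95×10⁻⁸ J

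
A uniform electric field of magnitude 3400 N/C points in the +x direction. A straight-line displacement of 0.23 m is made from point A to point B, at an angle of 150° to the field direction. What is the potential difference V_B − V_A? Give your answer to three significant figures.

Only the component of displacement along E changes the potential: ΔV = −E·d·cosθ.
ΔV = −(3400 V/m)(0.230 m)cos150° = 677 V.

677 V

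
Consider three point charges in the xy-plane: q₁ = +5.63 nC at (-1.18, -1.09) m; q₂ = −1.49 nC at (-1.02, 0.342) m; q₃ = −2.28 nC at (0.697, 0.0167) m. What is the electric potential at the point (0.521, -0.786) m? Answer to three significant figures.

Electric potential is a scalar, so the contributions from each charge add algebraically: V = Σ kqᵢ/rᵢ.
Distances from the field point to each charge: r₁ = 1.73 m, r₂ = 1.91 m, r₃ = 0.822 m.
V = k[(5.63×10⁻⁹)/(1.73) + (-1.49×10⁻⁹)/(1.91) + (-2.28×10⁻⁹)/(0.822)] = -2.67 V.

-2.67 V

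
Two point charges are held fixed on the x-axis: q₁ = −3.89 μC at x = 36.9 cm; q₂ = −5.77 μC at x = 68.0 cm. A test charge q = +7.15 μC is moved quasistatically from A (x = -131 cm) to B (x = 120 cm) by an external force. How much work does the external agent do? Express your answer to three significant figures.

For quasistatic motion the external work equals the change in potential energy: W_ext = qΔV = q(V_B − V_A).
At A: distances to the source charges are 1.68 m, 1.99 m; V_A = Σ kqᵢ/rᵢ = -4.69×10⁴ V.
At B: distances to the source charges are 0.831 m, 0.520 m; V_B = Σ kqᵢ/rᵢ = -1.42×10⁵ V.
ΔV = V_B − V_A = -9.49×10⁴ V.
W_ext = qΔV = (7.15×10⁻⁶ C)(-9.49×10⁴ V) = -0.679 J.

-0.679 J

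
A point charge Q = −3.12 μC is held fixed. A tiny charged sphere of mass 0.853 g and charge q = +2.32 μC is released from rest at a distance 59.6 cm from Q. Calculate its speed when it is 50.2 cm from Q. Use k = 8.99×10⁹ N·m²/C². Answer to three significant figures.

6.92 m/s

Only the electrostatic force acts, so mechanical energy is conserved: ½mv² = U₁ − U₂ = kQq(1/r₁ − 1/r₂).
U₁ − U₂ = (8.99×10⁹ N·m²/C²)(-3.12×10⁻⁶ C)(2.32×10⁻⁶ C)(1/0.596 − 1/0.502) = 0.0204 J.
v = √(2·0.0204/8.53×10⁻⁴) = 6.92 m/s.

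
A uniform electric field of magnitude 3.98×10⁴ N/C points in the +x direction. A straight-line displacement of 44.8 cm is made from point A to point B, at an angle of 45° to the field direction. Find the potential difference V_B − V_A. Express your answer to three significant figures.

-1.26×10⁴ V

Only the component of displacement along E changes the potential: ΔV = −E·d·cosθ.
ΔV = −(3.98×10⁴ V/m)(0.448 m)cos45° = -1.26×10⁴ V.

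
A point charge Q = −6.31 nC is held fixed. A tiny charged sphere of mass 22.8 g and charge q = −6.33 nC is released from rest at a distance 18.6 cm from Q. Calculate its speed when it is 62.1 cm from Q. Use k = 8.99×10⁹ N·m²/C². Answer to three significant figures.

0.0109 m/s

Only the electrostatic force acts, so mechanical energy is conserved: ½mv² = U₁ − U₂ = kQq(1/r₁ − 1/r₂).
U₁ − U₂ = (8.99×10⁹ N·m²/C²)(-6.31×10⁻⁹ C)(-6.33×10⁻⁹ C)(1/0.186 − 1/0.621) = 1.35×10⁻⁶ J.
v = √(2·1.35×10⁻⁶/0.0228) = 0.0109 m/s.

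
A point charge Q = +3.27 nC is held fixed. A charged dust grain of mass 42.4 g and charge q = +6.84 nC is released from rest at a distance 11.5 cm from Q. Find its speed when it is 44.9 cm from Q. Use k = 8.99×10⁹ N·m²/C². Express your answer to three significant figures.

7.83×10⁻³ m/s

Only the electrostatic force acts, so mechanical energy is conserved: ½mv² = U₁ − U₂ = kQq(1/r₁ − 1/r₂).
U₁ − U₂ = (8.99×10⁹ N·m²/C²)(3.27×10⁻⁹ C)(6.84×10⁻⁹ C)(1/0.115 − 1/0.449) = 1.30×10⁻⁶ J.
v = √(2·1.30×10⁻⁶/0.0424) = 7.83×10⁻³ m/s.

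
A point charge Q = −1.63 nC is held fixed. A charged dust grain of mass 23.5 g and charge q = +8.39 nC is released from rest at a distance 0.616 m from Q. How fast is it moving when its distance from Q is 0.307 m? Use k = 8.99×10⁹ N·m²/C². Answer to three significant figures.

4.13×10⁻³ m/s

Only the electrostatic force acts, so mechanical energy is conserved: ½mv² = U₁ − U₂ = kQq(1/r₁ − 1/r₂).
U₁ − U₂ = (8.99×10⁹ N·m²/C²)(-1.63×10⁻⁹ C)(8.39×10⁻⁹ C)(1/0.616 − 1/0.307) = 2.01×10⁻⁷ J.
v = √(2·2.01×10⁻⁷/0.0235) = 4.13×10⁻³ m/s.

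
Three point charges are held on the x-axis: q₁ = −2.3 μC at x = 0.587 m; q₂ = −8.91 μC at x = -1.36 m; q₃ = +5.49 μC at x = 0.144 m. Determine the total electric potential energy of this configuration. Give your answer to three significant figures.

-0.454 J

The assembly work is the sum of pairwise potential energies, U = Σ_{i<j} kqᵢqⱼ/rᵢⱼ.
Pair separations: r₁₂ = 1.95 m, r₁₃ = 0.443 m, r₂₃ = 1.50 m.
U = (0.0946) + (-0.256) + (-0.292) = -0.454 J.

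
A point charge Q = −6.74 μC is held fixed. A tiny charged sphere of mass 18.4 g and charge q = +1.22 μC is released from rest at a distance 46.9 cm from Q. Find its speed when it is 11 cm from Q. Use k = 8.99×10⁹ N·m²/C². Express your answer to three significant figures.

Only the electrostatic force acts, so mechanical energy is conserved: ½mv² = U₁ − U₂ = kQq(1/r₁ − 1/r₂).
U₁ − U₂ = (8.99×10⁹ N·m²/C²)(-6.74×10⁻⁶ C)(1.22×10⁻⁶ C)(1/0.469 − 1/0.110) = 0.514 J.
v = √(2·0.514/0.0184) = 7.48 m/s.

7.48 m/s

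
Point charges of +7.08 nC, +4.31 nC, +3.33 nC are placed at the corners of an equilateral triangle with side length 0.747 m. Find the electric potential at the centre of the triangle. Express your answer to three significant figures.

307 V

Electric potential is a scalar, so the contributions from each charge add algebraically: V = Σ kqᵢ/rᵢ.
The distance from each vertex to the centroid is a/√3 = 0.431 m.
V = k[(7.08×10⁻⁹)/(0.431) + (4.31×10⁻⁹)/(0.431) + (3.33×10⁻⁹)/(0.431)] = 307 V.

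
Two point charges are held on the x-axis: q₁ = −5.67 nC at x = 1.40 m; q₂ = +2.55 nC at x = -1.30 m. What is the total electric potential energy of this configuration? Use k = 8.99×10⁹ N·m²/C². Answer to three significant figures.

The work to assemble the configuration equals its total potential energy, U = Σ kqᵢqⱼ/rᵢⱼ over all pairs.
Pair separations: r₁₂ = 2.70 m.
U = (-4.81×10⁻⁸) = -4.81×10⁻⁸ J.

-4.81×10⁻⁸ J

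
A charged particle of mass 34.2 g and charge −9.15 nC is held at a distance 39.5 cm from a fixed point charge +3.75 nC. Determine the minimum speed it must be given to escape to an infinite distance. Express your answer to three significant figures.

6.76×10⁻³ m/s

To just escape, total mechanical energy must reach zero at infinity: ½mv²_min + U = 0, so ½mv²_min = −U = |kQq|/r.
|U| = |kQq|/r = (8.99×10⁹ N·m²/C²)(3.75×10⁻⁹)(9.15×10⁻⁹)/(0.395) = 7.81×10⁻⁷ J.
v_min = √(2|U|/m) = √(2·7.81×10⁻⁷/0.0342) = 6.76×10⁻³ m/s.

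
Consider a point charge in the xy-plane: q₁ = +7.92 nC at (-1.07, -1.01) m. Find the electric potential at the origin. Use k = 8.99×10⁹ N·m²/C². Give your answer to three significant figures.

Electric potential is a scalar, so the contributions from each charge add algebraically: V = Σ kqᵢ/rᵢ.
Distances from the field point to each charge: r₁ = 1.47 m.
V = k[(7.92×10⁻⁹)/(1.47)] = 48.4 V.

48.4 V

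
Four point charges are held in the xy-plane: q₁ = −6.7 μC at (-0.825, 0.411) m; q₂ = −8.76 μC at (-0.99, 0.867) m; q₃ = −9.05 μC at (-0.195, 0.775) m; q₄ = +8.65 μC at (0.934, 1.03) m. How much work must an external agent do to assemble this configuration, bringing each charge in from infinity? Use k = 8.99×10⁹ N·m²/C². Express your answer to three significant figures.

1.49 J

The work to assemble the configuration equals its total potential energy, U = Σ kqᵢqⱼ/rᵢⱼ over all pairs.
Pair separations: r₁₂ = 0.485 m, r₁₃ = 0.728 m, r₁₄ = 1.86 m, r₂₃ = 0.800 m, r₂₄ = 1.93 m, r₃₄ = 1.16 m.
Summing all 6 pair terms gives U = 1.49 J.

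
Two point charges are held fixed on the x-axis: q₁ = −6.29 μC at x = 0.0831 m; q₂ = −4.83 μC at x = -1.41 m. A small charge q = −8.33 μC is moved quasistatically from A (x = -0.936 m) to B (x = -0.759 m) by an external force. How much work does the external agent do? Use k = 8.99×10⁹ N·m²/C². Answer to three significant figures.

For quasistatic motion the external work equals the change in potential energy: W_ext = qΔV = q(V_B − V_A).
At A: distances to the source charges are 1.02 m, 0.474 m; V_A = Σ kqᵢ/rᵢ = -1.47×10⁵ V.
At B: distances to the source charges are 0.842 m, 0.651 m; V_B = Σ kqᵢ/rᵢ = -1.34×10⁵ V.
ΔV = V_B − V_A = 1.32×10⁴ V.
W_ext = qΔV = (-8.33×10⁻⁶ C)(1.32×10⁴ V) = -0.110 J.

-0.110 J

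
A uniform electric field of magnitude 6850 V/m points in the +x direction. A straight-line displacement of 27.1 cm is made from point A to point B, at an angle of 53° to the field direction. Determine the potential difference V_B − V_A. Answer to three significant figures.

Only the component of displacement along E changes the potential: ΔV = −E·d·cosθ.
ΔV = −(6850 V/m)(0.271 m)cos53° = -1120 V.

-1120 V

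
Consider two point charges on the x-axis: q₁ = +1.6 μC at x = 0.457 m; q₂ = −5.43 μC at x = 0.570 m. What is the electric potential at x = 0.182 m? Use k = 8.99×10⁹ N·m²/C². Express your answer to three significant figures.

-7.35×10⁴ V

The total potential is the scalar sum of each charge's contribution, V = Σ kqᵢ/rᵢ.
Distances from the field point to each charge: r₁ = 0.275 m, r₂ = 0.388 m.
V = k[(1.60×10⁻⁶)/(0.275) + (-5.43×10⁻⁶)/(0.388)] = -7.35×10⁴ V.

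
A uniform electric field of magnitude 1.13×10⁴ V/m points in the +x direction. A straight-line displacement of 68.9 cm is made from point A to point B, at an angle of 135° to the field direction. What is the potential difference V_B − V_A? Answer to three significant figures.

Only the component of displacement along E changes the potential: ΔV = −E·d·cosθ.
ΔV = −(1.13×10⁴ V/m)(0.689 m)cos135° = 5510 V.

5510 V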